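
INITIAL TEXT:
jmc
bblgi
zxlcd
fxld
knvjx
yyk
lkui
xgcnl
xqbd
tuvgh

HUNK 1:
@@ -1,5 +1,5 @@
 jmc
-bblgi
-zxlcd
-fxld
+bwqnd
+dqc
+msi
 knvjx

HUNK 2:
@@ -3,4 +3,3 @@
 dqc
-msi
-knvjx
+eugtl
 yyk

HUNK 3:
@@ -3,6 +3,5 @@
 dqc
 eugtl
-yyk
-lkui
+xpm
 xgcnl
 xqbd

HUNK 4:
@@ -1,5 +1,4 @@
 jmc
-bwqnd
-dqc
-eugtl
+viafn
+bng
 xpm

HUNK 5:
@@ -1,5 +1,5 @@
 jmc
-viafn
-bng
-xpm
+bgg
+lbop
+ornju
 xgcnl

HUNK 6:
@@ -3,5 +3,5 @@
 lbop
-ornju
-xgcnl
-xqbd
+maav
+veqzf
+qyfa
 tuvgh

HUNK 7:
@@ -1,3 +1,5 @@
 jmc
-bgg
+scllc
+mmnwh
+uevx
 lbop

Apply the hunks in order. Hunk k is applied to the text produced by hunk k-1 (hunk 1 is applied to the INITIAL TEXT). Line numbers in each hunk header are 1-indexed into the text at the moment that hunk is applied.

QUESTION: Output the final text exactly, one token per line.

Hunk 1: at line 1 remove [bblgi,zxlcd,fxld] add [bwqnd,dqc,msi] -> 10 lines: jmc bwqnd dqc msi knvjx yyk lkui xgcnl xqbd tuvgh
Hunk 2: at line 3 remove [msi,knvjx] add [eugtl] -> 9 lines: jmc bwqnd dqc eugtl yyk lkui xgcnl xqbd tuvgh
Hunk 3: at line 3 remove [yyk,lkui] add [xpm] -> 8 lines: jmc bwqnd dqc eugtl xpm xgcnl xqbd tuvgh
Hunk 4: at line 1 remove [bwqnd,dqc,eugtl] add [viafn,bng] -> 7 lines: jmc viafn bng xpm xgcnl xqbd tuvgh
Hunk 5: at line 1 remove [viafn,bng,xpm] add [bgg,lbop,ornju] -> 7 lines: jmc bgg lbop ornju xgcnl xqbd tuvgh
Hunk 6: at line 3 remove [ornju,xgcnl,xqbd] add [maav,veqzf,qyfa] -> 7 lines: jmc bgg lbop maav veqzf qyfa tuvgh
Hunk 7: at line 1 remove [bgg] add [scllc,mmnwh,uevx] -> 9 lines: jmc scllc mmnwh uevx lbop maav veqzf qyfa tuvgh

Answer: jmc
scllc
mmnwh
uevx
lbop
maav
veqzf
qyfa
tuvgh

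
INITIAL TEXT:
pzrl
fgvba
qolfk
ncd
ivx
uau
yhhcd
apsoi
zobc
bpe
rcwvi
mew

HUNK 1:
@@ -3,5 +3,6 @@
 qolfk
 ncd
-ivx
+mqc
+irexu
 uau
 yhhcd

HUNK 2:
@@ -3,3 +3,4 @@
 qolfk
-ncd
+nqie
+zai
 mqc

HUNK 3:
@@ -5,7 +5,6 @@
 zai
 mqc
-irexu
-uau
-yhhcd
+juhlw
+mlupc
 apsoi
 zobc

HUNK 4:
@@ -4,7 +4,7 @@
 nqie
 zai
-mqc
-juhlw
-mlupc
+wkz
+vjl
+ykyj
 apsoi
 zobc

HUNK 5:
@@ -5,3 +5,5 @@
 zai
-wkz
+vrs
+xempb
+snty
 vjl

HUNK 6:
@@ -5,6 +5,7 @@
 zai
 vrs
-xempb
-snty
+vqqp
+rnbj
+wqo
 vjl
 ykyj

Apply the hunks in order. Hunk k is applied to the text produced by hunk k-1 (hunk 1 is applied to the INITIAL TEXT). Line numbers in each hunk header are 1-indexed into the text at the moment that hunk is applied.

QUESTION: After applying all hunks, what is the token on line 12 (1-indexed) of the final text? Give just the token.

Hunk 1: at line 3 remove [ivx] add [mqc,irexu] -> 13 lines: pzrl fgvba qolfk ncd mqc irexu uau yhhcd apsoi zobc bpe rcwvi mew
Hunk 2: at line 3 remove [ncd] add [nqie,zai] -> 14 lines: pzrl fgvba qolfk nqie zai mqc irexu uau yhhcd apsoi zobc bpe rcwvi mew
Hunk 3: at line 5 remove [irexu,uau,yhhcd] add [juhlw,mlupc] -> 13 lines: pzrl fgvba qolfk nqie zai mqc juhlw mlupc apsoi zobc bpe rcwvi mew
Hunk 4: at line 4 remove [mqc,juhlw,mlupc] add [wkz,vjl,ykyj] -> 13 lines: pzrl fgvba qolfk nqie zai wkz vjl ykyj apsoi zobc bpe rcwvi mew
Hunk 5: at line 5 remove [wkz] add [vrs,xempb,snty] -> 15 lines: pzrl fgvba qolfk nqie zai vrs xempb snty vjl ykyj apsoi zobc bpe rcwvi mew
Hunk 6: at line 5 remove [xempb,snty] add [vqqp,rnbj,wqo] -> 16 lines: pzrl fgvba qolfk nqie zai vrs vqqp rnbj wqo vjl ykyj apsoi zobc bpe rcwvi mew
Final line 12: apsoi

Answer: apsoi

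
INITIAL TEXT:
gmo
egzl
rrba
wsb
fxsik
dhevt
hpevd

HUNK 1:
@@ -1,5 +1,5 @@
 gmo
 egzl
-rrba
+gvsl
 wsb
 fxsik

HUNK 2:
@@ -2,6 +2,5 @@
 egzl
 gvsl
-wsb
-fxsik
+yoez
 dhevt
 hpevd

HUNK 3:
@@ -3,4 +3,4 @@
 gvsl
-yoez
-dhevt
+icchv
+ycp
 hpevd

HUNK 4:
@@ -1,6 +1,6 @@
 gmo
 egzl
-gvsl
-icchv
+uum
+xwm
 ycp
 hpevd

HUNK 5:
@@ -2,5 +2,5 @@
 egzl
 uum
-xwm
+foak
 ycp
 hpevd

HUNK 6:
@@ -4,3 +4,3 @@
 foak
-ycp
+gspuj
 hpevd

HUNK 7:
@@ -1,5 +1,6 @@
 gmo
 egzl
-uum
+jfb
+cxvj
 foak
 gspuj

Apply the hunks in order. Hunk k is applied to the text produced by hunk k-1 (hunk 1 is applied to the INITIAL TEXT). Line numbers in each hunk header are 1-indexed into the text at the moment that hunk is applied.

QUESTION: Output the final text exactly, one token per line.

Answer: gmo
egzl
jfb
cxvj
foak
gspuj
hpevd

Derivation:
Hunk 1: at line 1 remove [rrba] add [gvsl] -> 7 lines: gmo egzl gvsl wsb fxsik dhevt hpevd
Hunk 2: at line 2 remove [wsb,fxsik] add [yoez] -> 6 lines: gmo egzl gvsl yoez dhevt hpevd
Hunk 3: at line 3 remove [yoez,dhevt] add [icchv,ycp] -> 6 lines: gmo egzl gvsl icchv ycp hpevd
Hunk 4: at line 1 remove [gvsl,icchv] add [uum,xwm] -> 6 lines: gmo egzl uum xwm ycp hpevd
Hunk 5: at line 2 remove [xwm] add [foak] -> 6 lines: gmo egzl uum foak ycp hpevd
Hunk 6: at line 4 remove [ycp] add [gspuj] -> 6 lines: gmo egzl uum foak gspuj hpevd
Hunk 7: at line 1 remove [uum] add [jfb,cxvj] -> 7 lines: gmo egzl jfb cxvj foak gspuj hpevd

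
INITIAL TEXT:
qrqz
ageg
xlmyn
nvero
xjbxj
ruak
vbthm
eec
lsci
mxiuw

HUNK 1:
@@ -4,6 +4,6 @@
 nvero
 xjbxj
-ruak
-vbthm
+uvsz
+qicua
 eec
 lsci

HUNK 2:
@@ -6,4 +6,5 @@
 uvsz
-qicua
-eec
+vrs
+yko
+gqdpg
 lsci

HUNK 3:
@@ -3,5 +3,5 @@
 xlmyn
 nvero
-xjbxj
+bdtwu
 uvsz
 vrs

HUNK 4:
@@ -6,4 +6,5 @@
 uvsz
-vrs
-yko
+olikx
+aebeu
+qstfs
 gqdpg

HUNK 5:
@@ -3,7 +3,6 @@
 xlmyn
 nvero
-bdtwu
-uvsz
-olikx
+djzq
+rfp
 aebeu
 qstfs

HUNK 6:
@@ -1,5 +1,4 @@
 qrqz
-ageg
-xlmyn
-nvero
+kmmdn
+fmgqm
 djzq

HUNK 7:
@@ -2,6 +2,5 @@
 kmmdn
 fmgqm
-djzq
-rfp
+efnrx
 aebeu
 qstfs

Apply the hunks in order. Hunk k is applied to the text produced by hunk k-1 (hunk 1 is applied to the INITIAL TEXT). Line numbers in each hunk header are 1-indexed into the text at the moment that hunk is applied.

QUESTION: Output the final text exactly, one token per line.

Answer: qrqz
kmmdn
fmgqm
efnrx
aebeu
qstfs
gqdpg
lsci
mxiuw

Derivation:
Hunk 1: at line 4 remove [ruak,vbthm] add [uvsz,qicua] -> 10 lines: qrqz ageg xlmyn nvero xjbxj uvsz qicua eec lsci mxiuw
Hunk 2: at line 6 remove [qicua,eec] add [vrs,yko,gqdpg] -> 11 lines: qrqz ageg xlmyn nvero xjbxj uvsz vrs yko gqdpg lsci mxiuw
Hunk 3: at line 3 remove [xjbxj] add [bdtwu] -> 11 lines: qrqz ageg xlmyn nvero bdtwu uvsz vrs yko gqdpg lsci mxiuw
Hunk 4: at line 6 remove [vrs,yko] add [olikx,aebeu,qstfs] -> 12 lines: qrqz ageg xlmyn nvero bdtwu uvsz olikx aebeu qstfs gqdpg lsci mxiuw
Hunk 5: at line 3 remove [bdtwu,uvsz,olikx] add [djzq,rfp] -> 11 lines: qrqz ageg xlmyn nvero djzq rfp aebeu qstfs gqdpg lsci mxiuw
Hunk 6: at line 1 remove [ageg,xlmyn,nvero] add [kmmdn,fmgqm] -> 10 lines: qrqz kmmdn fmgqm djzq rfp aebeu qstfs gqdpg lsci mxiuw
Hunk 7: at line 2 remove [djzq,rfp] add [efnrx] -> 9 lines: qrqz kmmdn fmgqm efnrx aebeu qstfs gqdpg lsci mxiuw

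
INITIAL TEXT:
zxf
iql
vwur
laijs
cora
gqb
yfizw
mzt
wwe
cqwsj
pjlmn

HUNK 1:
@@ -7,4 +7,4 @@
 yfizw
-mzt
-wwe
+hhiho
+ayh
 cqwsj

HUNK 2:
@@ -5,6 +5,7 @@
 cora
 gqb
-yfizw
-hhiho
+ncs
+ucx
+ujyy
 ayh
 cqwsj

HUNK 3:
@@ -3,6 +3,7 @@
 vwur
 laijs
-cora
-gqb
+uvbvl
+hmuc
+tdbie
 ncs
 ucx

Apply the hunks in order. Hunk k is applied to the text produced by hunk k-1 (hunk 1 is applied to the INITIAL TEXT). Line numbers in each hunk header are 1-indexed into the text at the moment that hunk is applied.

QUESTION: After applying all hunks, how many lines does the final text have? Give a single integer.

Answer: 13

Derivation:
Hunk 1: at line 7 remove [mzt,wwe] add [hhiho,ayh] -> 11 lines: zxf iql vwur laijs cora gqb yfizw hhiho ayh cqwsj pjlmn
Hunk 2: at line 5 remove [yfizw,hhiho] add [ncs,ucx,ujyy] -> 12 lines: zxf iql vwur laijs cora gqb ncs ucx ujyy ayh cqwsj pjlmn
Hunk 3: at line 3 remove [cora,gqb] add [uvbvl,hmuc,tdbie] -> 13 lines: zxf iql vwur laijs uvbvl hmuc tdbie ncs ucx ujyy ayh cqwsj pjlmn
Final line count: 13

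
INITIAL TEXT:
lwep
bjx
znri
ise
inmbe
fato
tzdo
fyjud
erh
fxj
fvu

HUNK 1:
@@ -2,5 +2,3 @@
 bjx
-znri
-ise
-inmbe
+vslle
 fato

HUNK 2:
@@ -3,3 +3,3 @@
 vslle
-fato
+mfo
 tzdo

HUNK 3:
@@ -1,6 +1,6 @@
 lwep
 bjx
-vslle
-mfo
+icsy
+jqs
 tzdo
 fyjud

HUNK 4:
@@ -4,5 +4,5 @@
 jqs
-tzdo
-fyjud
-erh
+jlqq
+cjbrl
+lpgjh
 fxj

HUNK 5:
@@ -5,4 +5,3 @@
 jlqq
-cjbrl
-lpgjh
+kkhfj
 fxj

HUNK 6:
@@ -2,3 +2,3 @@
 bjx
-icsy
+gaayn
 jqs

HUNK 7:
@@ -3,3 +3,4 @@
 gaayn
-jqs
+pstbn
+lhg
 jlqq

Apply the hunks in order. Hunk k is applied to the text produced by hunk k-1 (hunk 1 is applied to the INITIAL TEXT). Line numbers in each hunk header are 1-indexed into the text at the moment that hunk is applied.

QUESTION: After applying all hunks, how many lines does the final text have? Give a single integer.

Hunk 1: at line 2 remove [znri,ise,inmbe] add [vslle] -> 9 lines: lwep bjx vslle fato tzdo fyjud erh fxj fvu
Hunk 2: at line 3 remove [fato] add [mfo] -> 9 lines: lwep bjx vslle mfo tzdo fyjud erh fxj fvu
Hunk 3: at line 1 remove [vslle,mfo] add [icsy,jqs] -> 9 lines: lwep bjx icsy jqs tzdo fyjud erh fxj fvu
Hunk 4: at line 4 remove [tzdo,fyjud,erh] add [jlqq,cjbrl,lpgjh] -> 9 lines: lwep bjx icsy jqs jlqq cjbrl lpgjh fxj fvu
Hunk 5: at line 5 remove [cjbrl,lpgjh] add [kkhfj] -> 8 lines: lwep bjx icsy jqs jlqq kkhfj fxj fvu
Hunk 6: at line 2 remove [icsy] add [gaayn] -> 8 lines: lwep bjx gaayn jqs jlqq kkhfj fxj fvu
Hunk 7: at line 3 remove [jqs] add [pstbn,lhg] -> 9 lines: lwep bjx gaayn pstbn lhg jlqq kkhfj fxj fvu
Final line count: 9

Answer: 9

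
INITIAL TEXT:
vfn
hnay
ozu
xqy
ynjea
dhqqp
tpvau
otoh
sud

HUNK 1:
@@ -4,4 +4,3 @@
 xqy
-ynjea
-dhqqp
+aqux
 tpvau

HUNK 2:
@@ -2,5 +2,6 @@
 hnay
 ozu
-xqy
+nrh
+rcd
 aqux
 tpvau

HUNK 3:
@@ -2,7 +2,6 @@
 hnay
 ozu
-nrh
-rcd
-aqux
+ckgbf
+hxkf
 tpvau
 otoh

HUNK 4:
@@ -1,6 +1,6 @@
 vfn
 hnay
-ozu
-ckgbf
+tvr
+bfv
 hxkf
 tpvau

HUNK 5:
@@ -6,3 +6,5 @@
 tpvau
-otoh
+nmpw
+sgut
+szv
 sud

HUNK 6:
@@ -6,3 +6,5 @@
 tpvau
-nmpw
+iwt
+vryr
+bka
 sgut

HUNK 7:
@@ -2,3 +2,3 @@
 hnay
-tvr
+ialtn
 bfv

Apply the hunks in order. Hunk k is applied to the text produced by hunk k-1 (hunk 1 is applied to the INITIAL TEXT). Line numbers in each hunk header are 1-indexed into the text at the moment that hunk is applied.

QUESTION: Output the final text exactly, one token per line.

Hunk 1: at line 4 remove [ynjea,dhqqp] add [aqux] -> 8 lines: vfn hnay ozu xqy aqux tpvau otoh sud
Hunk 2: at line 2 remove [xqy] add [nrh,rcd] -> 9 lines: vfn hnay ozu nrh rcd aqux tpvau otoh sud
Hunk 3: at line 2 remove [nrh,rcd,aqux] add [ckgbf,hxkf] -> 8 lines: vfn hnay ozu ckgbf hxkf tpvau otoh sud
Hunk 4: at line 1 remove [ozu,ckgbf] add [tvr,bfv] -> 8 lines: vfn hnay tvr bfv hxkf tpvau otoh sud
Hunk 5: at line 6 remove [otoh] add [nmpw,sgut,szv] -> 10 lines: vfn hnay tvr bfv hxkf tpvau nmpw sgut szv sud
Hunk 6: at line 6 remove [nmpw] add [iwt,vryr,bka] -> 12 lines: vfn hnay tvr bfv hxkf tpvau iwt vryr bka sgut szv sud
Hunk 7: at line 2 remove [tvr] add [ialtn] -> 12 lines: vfn hnay ialtn bfv hxkf tpvau iwt vryr bka sgut szv sud

Answer: vfn
hnay
ialtn
bfv
hxkf
tpvau
iwt
vryr
bka
sgut
szv
sud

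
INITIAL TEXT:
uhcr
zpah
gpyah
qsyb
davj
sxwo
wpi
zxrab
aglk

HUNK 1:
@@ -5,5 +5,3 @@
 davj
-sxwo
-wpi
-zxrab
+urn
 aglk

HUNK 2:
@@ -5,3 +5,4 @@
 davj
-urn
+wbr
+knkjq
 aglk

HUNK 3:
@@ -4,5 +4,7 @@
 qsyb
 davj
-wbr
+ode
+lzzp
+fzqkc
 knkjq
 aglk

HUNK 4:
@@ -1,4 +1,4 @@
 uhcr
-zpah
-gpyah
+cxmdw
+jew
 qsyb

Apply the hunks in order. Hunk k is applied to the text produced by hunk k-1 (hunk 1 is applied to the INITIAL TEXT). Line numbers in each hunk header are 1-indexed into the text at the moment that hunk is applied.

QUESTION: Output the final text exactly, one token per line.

Hunk 1: at line 5 remove [sxwo,wpi,zxrab] add [urn] -> 7 lines: uhcr zpah gpyah qsyb davj urn aglk
Hunk 2: at line 5 remove [urn] add [wbr,knkjq] -> 8 lines: uhcr zpah gpyah qsyb davj wbr knkjq aglk
Hunk 3: at line 4 remove [wbr] add [ode,lzzp,fzqkc] -> 10 lines: uhcr zpah gpyah qsyb davj ode lzzp fzqkc knkjq aglk
Hunk 4: at line 1 remove [zpah,gpyah] add [cxmdw,jew] -> 10 lines: uhcr cxmdw jew qsyb davj ode lzzp fzqkc knkjq aglk

Answer: uhcr
cxmdw
jew
qsyb
davj
ode
lzzp
fzqkc
knkjq
aglk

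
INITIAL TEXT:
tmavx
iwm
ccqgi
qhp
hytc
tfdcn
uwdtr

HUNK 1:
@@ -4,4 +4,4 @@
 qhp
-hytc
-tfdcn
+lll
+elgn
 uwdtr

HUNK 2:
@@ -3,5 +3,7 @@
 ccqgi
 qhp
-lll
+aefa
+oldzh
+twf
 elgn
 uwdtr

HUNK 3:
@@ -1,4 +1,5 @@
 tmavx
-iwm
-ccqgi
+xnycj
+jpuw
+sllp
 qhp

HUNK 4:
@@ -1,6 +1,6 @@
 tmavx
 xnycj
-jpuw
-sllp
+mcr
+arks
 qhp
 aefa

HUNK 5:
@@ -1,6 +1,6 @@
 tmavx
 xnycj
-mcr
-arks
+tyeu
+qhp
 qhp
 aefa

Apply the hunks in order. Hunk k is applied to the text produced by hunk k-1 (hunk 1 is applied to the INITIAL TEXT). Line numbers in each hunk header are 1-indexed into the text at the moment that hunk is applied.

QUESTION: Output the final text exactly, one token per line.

Answer: tmavx
xnycj
tyeu
qhp
qhp
aefa
oldzh
twf
elgn
uwdtr

Derivation:
Hunk 1: at line 4 remove [hytc,tfdcn] add [lll,elgn] -> 7 lines: tmavx iwm ccqgi qhp lll elgn uwdtr
Hunk 2: at line 3 remove [lll] add [aefa,oldzh,twf] -> 9 lines: tmavx iwm ccqgi qhp aefa oldzh twf elgn uwdtr
Hunk 3: at line 1 remove [iwm,ccqgi] add [xnycj,jpuw,sllp] -> 10 lines: tmavx xnycj jpuw sllp qhp aefa oldzh twf elgn uwdtr
Hunk 4: at line 1 remove [jpuw,sllp] add [mcr,arks] -> 10 lines: tmavx xnycj mcr arks qhp aefa oldzh twf elgn uwdtr
Hunk 5: at line 1 remove [mcr,arks] add [tyeu,qhp] -> 10 lines: tmavx xnycj tyeu qhp qhp aefa oldzh twf elgn uwdtr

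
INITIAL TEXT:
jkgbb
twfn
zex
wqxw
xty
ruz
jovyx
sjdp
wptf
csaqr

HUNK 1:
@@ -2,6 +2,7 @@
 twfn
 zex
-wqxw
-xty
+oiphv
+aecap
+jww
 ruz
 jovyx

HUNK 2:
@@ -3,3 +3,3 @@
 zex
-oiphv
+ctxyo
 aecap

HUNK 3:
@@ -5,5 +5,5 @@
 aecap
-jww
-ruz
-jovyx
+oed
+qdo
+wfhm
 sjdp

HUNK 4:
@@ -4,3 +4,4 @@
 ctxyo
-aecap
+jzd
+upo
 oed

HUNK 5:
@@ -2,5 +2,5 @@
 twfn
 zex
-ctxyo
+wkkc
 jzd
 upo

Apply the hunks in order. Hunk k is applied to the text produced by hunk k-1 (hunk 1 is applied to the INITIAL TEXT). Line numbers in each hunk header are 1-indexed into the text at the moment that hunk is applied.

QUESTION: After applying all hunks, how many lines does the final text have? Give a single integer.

Answer: 12

Derivation:
Hunk 1: at line 2 remove [wqxw,xty] add [oiphv,aecap,jww] -> 11 lines: jkgbb twfn zex oiphv aecap jww ruz jovyx sjdp wptf csaqr
Hunk 2: at line 3 remove [oiphv] add [ctxyo] -> 11 lines: jkgbb twfn zex ctxyo aecap jww ruz jovyx sjdp wptf csaqr
Hunk 3: at line 5 remove [jww,ruz,jovyx] add [oed,qdo,wfhm] -> 11 lines: jkgbb twfn zex ctxyo aecap oed qdo wfhm sjdp wptf csaqr
Hunk 4: at line 4 remove [aecap] add [jzd,upo] -> 12 lines: jkgbb twfn zex ctxyo jzd upo oed qdo wfhm sjdp wptf csaqr
Hunk 5: at line 2 remove [ctxyo] add [wkkc] -> 12 lines: jkgbb twfn zex wkkc jzd upo oed qdo wfhm sjdp wptf csaqr
Final line count: 12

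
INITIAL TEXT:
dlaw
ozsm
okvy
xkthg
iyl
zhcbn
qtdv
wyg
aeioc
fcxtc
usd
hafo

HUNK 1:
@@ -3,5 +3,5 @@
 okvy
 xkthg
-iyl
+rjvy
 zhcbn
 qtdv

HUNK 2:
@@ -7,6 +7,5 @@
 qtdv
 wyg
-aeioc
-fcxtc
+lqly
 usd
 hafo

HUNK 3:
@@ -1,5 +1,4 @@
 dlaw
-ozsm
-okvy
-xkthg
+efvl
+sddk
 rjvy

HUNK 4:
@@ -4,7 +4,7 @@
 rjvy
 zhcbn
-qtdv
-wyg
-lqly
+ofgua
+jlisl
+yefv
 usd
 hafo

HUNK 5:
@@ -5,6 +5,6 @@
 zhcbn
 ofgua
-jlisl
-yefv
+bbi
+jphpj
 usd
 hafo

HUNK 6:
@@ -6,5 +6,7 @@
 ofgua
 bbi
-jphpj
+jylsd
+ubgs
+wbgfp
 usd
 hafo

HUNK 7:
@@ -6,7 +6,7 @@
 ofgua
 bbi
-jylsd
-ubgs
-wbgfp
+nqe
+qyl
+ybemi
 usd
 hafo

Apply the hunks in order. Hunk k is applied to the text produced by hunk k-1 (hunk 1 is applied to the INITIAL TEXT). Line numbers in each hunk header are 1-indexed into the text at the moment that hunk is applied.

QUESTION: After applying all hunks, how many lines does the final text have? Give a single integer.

Hunk 1: at line 3 remove [iyl] add [rjvy] -> 12 lines: dlaw ozsm okvy xkthg rjvy zhcbn qtdv wyg aeioc fcxtc usd hafo
Hunk 2: at line 7 remove [aeioc,fcxtc] add [lqly] -> 11 lines: dlaw ozsm okvy xkthg rjvy zhcbn qtdv wyg lqly usd hafo
Hunk 3: at line 1 remove [ozsm,okvy,xkthg] add [efvl,sddk] -> 10 lines: dlaw efvl sddk rjvy zhcbn qtdv wyg lqly usd hafo
Hunk 4: at line 4 remove [qtdv,wyg,lqly] add [ofgua,jlisl,yefv] -> 10 lines: dlaw efvl sddk rjvy zhcbn ofgua jlisl yefv usd hafo
Hunk 5: at line 5 remove [jlisl,yefv] add [bbi,jphpj] -> 10 lines: dlaw efvl sddk rjvy zhcbn ofgua bbi jphpj usd hafo
Hunk 6: at line 6 remove [jphpj] add [jylsd,ubgs,wbgfp] -> 12 lines: dlaw efvl sddk rjvy zhcbn ofgua bbi jylsd ubgs wbgfp usd hafo
Hunk 7: at line 6 remove [jylsd,ubgs,wbgfp] add [nqe,qyl,ybemi] -> 12 lines: dlaw efvl sddk rjvy zhcbn ofgua bbi nqe qyl ybemi usd hafo
Final line count: 12

Answer: 12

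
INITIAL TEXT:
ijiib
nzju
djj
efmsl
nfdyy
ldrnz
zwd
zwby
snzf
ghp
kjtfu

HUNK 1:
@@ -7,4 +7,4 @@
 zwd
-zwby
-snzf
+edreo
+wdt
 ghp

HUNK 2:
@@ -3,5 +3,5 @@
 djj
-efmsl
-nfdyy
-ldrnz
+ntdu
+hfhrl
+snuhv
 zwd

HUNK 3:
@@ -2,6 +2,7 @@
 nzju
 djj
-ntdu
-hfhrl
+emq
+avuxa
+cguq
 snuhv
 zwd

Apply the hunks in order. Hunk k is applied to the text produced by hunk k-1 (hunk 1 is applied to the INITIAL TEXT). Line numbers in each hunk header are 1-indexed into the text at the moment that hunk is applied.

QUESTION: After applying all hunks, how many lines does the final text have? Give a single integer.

Answer: 12

Derivation:
Hunk 1: at line 7 remove [zwby,snzf] add [edreo,wdt] -> 11 lines: ijiib nzju djj efmsl nfdyy ldrnz zwd edreo wdt ghp kjtfu
Hunk 2: at line 3 remove [efmsl,nfdyy,ldrnz] add [ntdu,hfhrl,snuhv] -> 11 lines: ijiib nzju djj ntdu hfhrl snuhv zwd edreo wdt ghp kjtfu
Hunk 3: at line 2 remove [ntdu,hfhrl] add [emq,avuxa,cguq] -> 12 lines: ijiib nzju djj emq avuxa cguq snuhv zwd edreo wdt ghp kjtfu
Final line count: 12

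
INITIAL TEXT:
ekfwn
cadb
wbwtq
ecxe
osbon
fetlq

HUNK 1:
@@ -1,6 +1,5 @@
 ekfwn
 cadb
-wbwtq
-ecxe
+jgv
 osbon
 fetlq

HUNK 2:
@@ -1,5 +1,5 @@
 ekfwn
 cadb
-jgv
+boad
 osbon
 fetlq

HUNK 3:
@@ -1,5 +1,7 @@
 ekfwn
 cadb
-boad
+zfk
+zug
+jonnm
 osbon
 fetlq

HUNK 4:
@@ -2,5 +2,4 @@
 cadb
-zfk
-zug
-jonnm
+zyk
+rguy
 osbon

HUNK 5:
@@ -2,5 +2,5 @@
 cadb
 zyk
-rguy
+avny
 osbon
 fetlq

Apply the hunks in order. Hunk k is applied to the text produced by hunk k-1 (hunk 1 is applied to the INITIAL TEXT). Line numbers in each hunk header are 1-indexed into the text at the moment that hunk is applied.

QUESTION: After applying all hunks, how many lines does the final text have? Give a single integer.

Hunk 1: at line 1 remove [wbwtq,ecxe] add [jgv] -> 5 lines: ekfwn cadb jgv osbon fetlq
Hunk 2: at line 1 remove [jgv] add [boad] -> 5 lines: ekfwn cadb boad osbon fetlq
Hunk 3: at line 1 remove [boad] add [zfk,zug,jonnm] -> 7 lines: ekfwn cadb zfk zug jonnm osbon fetlq
Hunk 4: at line 2 remove [zfk,zug,jonnm] add [zyk,rguy] -> 6 lines: ekfwn cadb zyk rguy osbon fetlq
Hunk 5: at line 2 remove [rguy] add [avny] -> 6 lines: ekfwn cadb zyk avny osbon fetlq
Final line count: 6

Answer: 6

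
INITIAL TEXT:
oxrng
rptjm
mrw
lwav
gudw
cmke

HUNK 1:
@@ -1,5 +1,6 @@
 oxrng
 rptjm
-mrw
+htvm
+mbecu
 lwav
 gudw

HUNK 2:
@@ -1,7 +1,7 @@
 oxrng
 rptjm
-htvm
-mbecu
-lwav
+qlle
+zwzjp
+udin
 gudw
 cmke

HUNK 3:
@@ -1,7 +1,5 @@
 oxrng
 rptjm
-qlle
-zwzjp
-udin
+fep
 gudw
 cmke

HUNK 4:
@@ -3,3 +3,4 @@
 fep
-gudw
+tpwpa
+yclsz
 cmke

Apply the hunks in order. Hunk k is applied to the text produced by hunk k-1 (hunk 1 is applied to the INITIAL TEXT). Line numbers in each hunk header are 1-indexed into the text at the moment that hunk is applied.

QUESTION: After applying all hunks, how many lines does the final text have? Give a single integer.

Answer: 6

Derivation:
Hunk 1: at line 1 remove [mrw] add [htvm,mbecu] -> 7 lines: oxrng rptjm htvm mbecu lwav gudw cmke
Hunk 2: at line 1 remove [htvm,mbecu,lwav] add [qlle,zwzjp,udin] -> 7 lines: oxrng rptjm qlle zwzjp udin gudw cmke
Hunk 3: at line 1 remove [qlle,zwzjp,udin] add [fep] -> 5 lines: oxrng rptjm fep gudw cmke
Hunk 4: at line 3 remove [gudw] add [tpwpa,yclsz] -> 6 lines: oxrng rptjm fep tpwpa yclsz cmke
Final line count: 6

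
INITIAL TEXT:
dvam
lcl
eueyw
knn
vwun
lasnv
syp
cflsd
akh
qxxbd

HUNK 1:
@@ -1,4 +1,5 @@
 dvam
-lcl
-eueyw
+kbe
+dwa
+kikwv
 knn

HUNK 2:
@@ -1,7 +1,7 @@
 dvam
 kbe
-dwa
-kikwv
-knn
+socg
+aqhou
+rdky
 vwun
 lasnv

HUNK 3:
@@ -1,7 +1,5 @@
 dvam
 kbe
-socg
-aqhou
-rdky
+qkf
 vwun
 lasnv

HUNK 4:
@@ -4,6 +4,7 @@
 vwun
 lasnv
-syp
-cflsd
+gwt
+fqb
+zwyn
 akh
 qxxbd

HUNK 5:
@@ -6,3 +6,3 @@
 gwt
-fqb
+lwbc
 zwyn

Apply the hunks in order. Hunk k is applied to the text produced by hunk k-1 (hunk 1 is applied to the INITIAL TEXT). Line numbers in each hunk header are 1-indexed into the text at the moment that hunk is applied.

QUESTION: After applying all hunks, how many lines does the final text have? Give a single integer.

Hunk 1: at line 1 remove [lcl,eueyw] add [kbe,dwa,kikwv] -> 11 lines: dvam kbe dwa kikwv knn vwun lasnv syp cflsd akh qxxbd
Hunk 2: at line 1 remove [dwa,kikwv,knn] add [socg,aqhou,rdky] -> 11 lines: dvam kbe socg aqhou rdky vwun lasnv syp cflsd akh qxxbd
Hunk 3: at line 1 remove [socg,aqhou,rdky] add [qkf] -> 9 lines: dvam kbe qkf vwun lasnv syp cflsd akh qxxbd
Hunk 4: at line 4 remove [syp,cflsd] add [gwt,fqb,zwyn] -> 10 lines: dvam kbe qkf vwun lasnv gwt fqb zwyn akh qxxbd
Hunk 5: at line 6 remove [fqb] add [lwbc] -> 10 lines: dvam kbe qkf vwun lasnv gwt lwbc zwyn akh qxxbd
Final line count: 10

Answer: 10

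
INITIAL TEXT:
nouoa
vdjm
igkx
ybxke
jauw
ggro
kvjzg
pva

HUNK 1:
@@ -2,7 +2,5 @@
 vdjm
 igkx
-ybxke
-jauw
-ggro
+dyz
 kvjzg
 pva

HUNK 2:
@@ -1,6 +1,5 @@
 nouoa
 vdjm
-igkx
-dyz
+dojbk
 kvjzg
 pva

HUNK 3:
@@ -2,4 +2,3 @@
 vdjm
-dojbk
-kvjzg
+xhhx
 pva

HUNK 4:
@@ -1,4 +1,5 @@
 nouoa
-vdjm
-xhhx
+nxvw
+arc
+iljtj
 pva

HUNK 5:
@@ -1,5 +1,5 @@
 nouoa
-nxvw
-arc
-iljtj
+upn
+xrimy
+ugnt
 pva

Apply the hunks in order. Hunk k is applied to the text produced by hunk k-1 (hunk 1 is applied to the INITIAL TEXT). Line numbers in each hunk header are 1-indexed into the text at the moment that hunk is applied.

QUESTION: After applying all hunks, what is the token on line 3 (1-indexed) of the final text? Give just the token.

Hunk 1: at line 2 remove [ybxke,jauw,ggro] add [dyz] -> 6 lines: nouoa vdjm igkx dyz kvjzg pva
Hunk 2: at line 1 remove [igkx,dyz] add [dojbk] -> 5 lines: nouoa vdjm dojbk kvjzg pva
Hunk 3: at line 2 remove [dojbk,kvjzg] add [xhhx] -> 4 lines: nouoa vdjm xhhx pva
Hunk 4: at line 1 remove [vdjm,xhhx] add [nxvw,arc,iljtj] -> 5 lines: nouoa nxvw arc iljtj pva
Hunk 5: at line 1 remove [nxvw,arc,iljtj] add [upn,xrimy,ugnt] -> 5 lines: nouoa upn xrimy ugnt pva
Final line 3: xrimy

Answer: xrimy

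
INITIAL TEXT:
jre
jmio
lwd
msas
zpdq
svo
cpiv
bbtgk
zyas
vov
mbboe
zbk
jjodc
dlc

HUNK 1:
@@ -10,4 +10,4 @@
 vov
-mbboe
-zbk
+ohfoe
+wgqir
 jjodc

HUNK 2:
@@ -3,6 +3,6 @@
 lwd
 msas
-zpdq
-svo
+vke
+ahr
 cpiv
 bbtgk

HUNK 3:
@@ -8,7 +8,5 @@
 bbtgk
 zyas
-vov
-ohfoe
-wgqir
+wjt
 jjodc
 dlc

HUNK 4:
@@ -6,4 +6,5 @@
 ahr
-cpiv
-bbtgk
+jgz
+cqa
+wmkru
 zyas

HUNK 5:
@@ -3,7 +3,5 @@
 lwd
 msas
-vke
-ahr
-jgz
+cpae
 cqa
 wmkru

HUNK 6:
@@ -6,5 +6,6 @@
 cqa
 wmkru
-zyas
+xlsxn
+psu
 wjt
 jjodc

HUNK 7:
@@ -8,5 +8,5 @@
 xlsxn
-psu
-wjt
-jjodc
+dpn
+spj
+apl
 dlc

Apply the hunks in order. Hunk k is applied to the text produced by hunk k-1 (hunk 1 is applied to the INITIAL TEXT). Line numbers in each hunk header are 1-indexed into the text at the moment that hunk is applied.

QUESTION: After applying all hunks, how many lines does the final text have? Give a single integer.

Answer: 12

Derivation:
Hunk 1: at line 10 remove [mbboe,zbk] add [ohfoe,wgqir] -> 14 lines: jre jmio lwd msas zpdq svo cpiv bbtgk zyas vov ohfoe wgqir jjodc dlc
Hunk 2: at line 3 remove [zpdq,svo] add [vke,ahr] -> 14 lines: jre jmio lwd msas vke ahr cpiv bbtgk zyas vov ohfoe wgqir jjodc dlc
Hunk 3: at line 8 remove [vov,ohfoe,wgqir] add [wjt] -> 12 lines: jre jmio lwd msas vke ahr cpiv bbtgk zyas wjt jjodc dlc
Hunk 4: at line 6 remove [cpiv,bbtgk] add [jgz,cqa,wmkru] -> 13 lines: jre jmio lwd msas vke ahr jgz cqa wmkru zyas wjt jjodc dlc
Hunk 5: at line 3 remove [vke,ahr,jgz] add [cpae] -> 11 lines: jre jmio lwd msas cpae cqa wmkru zyas wjt jjodc dlc
Hunk 6: at line 6 remove [zyas] add [xlsxn,psu] -> 12 lines: jre jmio lwd msas cpae cqa wmkru xlsxn psu wjt jjodc dlc
Hunk 7: at line 8 remove [psu,wjt,jjodc] add [dpn,spj,apl] -> 12 lines: jre jmio lwd msas cpae cqa wmkru xlsxn dpn spj apl dlc
Final line count: 12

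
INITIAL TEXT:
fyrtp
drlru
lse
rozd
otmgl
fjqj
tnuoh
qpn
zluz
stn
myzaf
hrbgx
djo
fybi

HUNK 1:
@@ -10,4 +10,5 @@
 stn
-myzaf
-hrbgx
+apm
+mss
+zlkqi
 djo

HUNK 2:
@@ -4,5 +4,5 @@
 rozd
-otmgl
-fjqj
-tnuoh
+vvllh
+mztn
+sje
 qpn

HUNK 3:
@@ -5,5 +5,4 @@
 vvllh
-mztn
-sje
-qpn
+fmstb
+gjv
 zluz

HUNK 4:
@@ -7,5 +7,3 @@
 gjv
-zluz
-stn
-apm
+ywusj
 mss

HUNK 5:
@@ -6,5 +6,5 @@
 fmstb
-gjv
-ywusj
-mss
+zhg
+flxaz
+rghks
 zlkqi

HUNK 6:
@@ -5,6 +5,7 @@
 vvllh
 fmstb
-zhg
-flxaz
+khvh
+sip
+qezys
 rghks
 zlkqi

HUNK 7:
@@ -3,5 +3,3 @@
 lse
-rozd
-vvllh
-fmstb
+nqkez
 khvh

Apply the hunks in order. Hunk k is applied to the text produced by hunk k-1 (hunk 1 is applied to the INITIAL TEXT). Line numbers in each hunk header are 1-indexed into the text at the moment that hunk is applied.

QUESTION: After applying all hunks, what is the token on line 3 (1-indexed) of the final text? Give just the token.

Answer: lse

Derivation:
Hunk 1: at line 10 remove [myzaf,hrbgx] add [apm,mss,zlkqi] -> 15 lines: fyrtp drlru lse rozd otmgl fjqj tnuoh qpn zluz stn apm mss zlkqi djo fybi
Hunk 2: at line 4 remove [otmgl,fjqj,tnuoh] add [vvllh,mztn,sje] -> 15 lines: fyrtp drlru lse rozd vvllh mztn sje qpn zluz stn apm mss zlkqi djo fybi
Hunk 3: at line 5 remove [mztn,sje,qpn] add [fmstb,gjv] -> 14 lines: fyrtp drlru lse rozd vvllh fmstb gjv zluz stn apm mss zlkqi djo fybi
Hunk 4: at line 7 remove [zluz,stn,apm] add [ywusj] -> 12 lines: fyrtp drlru lse rozd vvllh fmstb gjv ywusj mss zlkqi djo fybi
Hunk 5: at line 6 remove [gjv,ywusj,mss] add [zhg,flxaz,rghks] -> 12 lines: fyrtp drlru lse rozd vvllh fmstb zhg flxaz rghks zlkqi djo fybi
Hunk 6: at line 5 remove [zhg,flxaz] add [khvh,sip,qezys] -> 13 lines: fyrtp drlru lse rozd vvllh fmstb khvh sip qezys rghks zlkqi djo fybi
Hunk 7: at line 3 remove [rozd,vvllh,fmstb] add [nqkez] -> 11 lines: fyrtp drlru lse nqkez khvh sip qezys rghks zlkqi djo fybi
Final line 3: lse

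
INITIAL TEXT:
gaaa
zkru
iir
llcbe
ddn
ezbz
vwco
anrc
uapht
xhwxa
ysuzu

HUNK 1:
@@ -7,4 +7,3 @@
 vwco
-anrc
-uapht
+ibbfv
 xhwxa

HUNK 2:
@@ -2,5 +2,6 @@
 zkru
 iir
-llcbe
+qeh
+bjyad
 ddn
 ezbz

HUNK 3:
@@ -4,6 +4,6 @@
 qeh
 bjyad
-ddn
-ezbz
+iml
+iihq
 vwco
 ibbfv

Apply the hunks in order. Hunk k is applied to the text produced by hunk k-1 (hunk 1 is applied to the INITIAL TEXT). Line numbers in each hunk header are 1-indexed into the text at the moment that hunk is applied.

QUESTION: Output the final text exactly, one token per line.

Hunk 1: at line 7 remove [anrc,uapht] add [ibbfv] -> 10 lines: gaaa zkru iir llcbe ddn ezbz vwco ibbfv xhwxa ysuzu
Hunk 2: at line 2 remove [llcbe] add [qeh,bjyad] -> 11 lines: gaaa zkru iir qeh bjyad ddn ezbz vwco ibbfv xhwxa ysuzu
Hunk 3: at line 4 remove [ddn,ezbz] add [iml,iihq] -> 11 lines: gaaa zkru iir qeh bjyad iml iihq vwco ibbfv xhwxa ysuzu

Answer: gaaa
zkru
iir
qeh
bjyad
iml
iihq
vwco
ibbfv
xhwxa
ysuzu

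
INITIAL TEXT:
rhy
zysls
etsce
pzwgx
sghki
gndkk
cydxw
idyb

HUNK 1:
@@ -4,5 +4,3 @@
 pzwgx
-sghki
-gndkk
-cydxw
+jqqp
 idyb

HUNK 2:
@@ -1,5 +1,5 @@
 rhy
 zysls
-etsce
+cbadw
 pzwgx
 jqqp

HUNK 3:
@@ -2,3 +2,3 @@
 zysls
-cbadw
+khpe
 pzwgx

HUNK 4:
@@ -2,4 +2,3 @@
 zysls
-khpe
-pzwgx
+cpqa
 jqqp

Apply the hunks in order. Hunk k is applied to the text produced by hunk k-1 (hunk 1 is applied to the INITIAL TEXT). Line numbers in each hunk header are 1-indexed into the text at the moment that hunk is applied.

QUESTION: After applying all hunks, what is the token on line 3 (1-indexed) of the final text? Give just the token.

Hunk 1: at line 4 remove [sghki,gndkk,cydxw] add [jqqp] -> 6 lines: rhy zysls etsce pzwgx jqqp idyb
Hunk 2: at line 1 remove [etsce] add [cbadw] -> 6 lines: rhy zysls cbadw pzwgx jqqp idyb
Hunk 3: at line 2 remove [cbadw] add [khpe] -> 6 lines: rhy zysls khpe pzwgx jqqp idyb
Hunk 4: at line 2 remove [khpe,pzwgx] add [cpqa] -> 5 lines: rhy zysls cpqa jqqp idyb
Final line 3: cpqa

Answer: cpqa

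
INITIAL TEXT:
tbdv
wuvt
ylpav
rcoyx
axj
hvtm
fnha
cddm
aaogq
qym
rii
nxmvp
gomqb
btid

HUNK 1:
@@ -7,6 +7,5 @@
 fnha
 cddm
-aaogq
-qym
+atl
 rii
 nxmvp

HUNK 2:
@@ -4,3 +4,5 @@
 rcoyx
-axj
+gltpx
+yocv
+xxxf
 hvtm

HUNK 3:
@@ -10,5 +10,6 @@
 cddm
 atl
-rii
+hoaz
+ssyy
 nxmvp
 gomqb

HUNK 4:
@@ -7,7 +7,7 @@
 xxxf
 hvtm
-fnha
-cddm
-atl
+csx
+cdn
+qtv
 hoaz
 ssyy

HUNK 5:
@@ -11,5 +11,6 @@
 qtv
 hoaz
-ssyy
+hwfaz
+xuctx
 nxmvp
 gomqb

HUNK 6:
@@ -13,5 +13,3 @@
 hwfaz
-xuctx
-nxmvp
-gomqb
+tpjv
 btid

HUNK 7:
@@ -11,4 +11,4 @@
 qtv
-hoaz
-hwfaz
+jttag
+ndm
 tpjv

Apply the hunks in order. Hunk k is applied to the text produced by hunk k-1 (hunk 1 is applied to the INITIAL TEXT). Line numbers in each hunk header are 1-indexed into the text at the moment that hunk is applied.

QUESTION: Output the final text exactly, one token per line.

Answer: tbdv
wuvt
ylpav
rcoyx
gltpx
yocv
xxxf
hvtm
csx
cdn
qtv
jttag
ndm
tpjv
btid

Derivation:
Hunk 1: at line 7 remove [aaogq,qym] add [atl] -> 13 lines: tbdv wuvt ylpav rcoyx axj hvtm fnha cddm atl rii nxmvp gomqb btid
Hunk 2: at line 4 remove [axj] add [gltpx,yocv,xxxf] -> 15 lines: tbdv wuvt ylpav rcoyx gltpx yocv xxxf hvtm fnha cddm atl rii nxmvp gomqb btid
Hunk 3: at line 10 remove [rii] add [hoaz,ssyy] -> 16 lines: tbdv wuvt ylpav rcoyx gltpx yocv xxxf hvtm fnha cddm atl hoaz ssyy nxmvp gomqb btid
Hunk 4: at line 7 remove [fnha,cddm,atl] add [csx,cdn,qtv] -> 16 lines: tbdv wuvt ylpav rcoyx gltpx yocv xxxf hvtm csx cdn qtv hoaz ssyy nxmvp gomqb btid
Hunk 5: at line 11 remove [ssyy] add [hwfaz,xuctx] -> 17 lines: tbdv wuvt ylpav rcoyx gltpx yocv xxxf hvtm csx cdn qtv hoaz hwfaz xuctx nxmvp gomqb btid
Hunk 6: at line 13 remove [xuctx,nxmvp,gomqb] add [tpjv] -> 15 lines: tbdv wuvt ylpav rcoyx gltpx yocv xxxf hvtm csx cdn qtv hoaz hwfaz tpjv btid
Hunk 7: at line 11 remove [hoaz,hwfaz] add [jttag,ndm] -> 15 lines: tbdv wuvt ylpav rcoyx gltpx yocv xxxf hvtm csx cdn qtv jttag ndm tpjv btid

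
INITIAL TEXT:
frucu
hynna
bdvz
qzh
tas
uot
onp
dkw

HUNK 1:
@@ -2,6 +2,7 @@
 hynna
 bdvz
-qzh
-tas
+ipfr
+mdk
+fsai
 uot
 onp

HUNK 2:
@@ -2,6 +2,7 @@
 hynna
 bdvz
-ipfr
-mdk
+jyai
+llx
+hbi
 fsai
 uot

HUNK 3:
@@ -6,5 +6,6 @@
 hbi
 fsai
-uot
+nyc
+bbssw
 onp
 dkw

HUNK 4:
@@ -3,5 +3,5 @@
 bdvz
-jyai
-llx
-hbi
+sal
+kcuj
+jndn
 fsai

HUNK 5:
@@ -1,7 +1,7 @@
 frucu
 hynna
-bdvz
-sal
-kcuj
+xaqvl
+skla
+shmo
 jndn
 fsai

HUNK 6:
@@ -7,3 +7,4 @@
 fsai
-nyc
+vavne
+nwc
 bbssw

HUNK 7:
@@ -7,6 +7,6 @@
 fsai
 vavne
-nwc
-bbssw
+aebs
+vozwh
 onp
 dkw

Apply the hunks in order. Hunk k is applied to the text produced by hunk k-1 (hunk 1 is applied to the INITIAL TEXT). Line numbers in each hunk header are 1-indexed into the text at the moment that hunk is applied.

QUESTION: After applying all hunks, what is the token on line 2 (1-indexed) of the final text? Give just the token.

Answer: hynna

Derivation:
Hunk 1: at line 2 remove [qzh,tas] add [ipfr,mdk,fsai] -> 9 lines: frucu hynna bdvz ipfr mdk fsai uot onp dkw
Hunk 2: at line 2 remove [ipfr,mdk] add [jyai,llx,hbi] -> 10 lines: frucu hynna bdvz jyai llx hbi fsai uot onp dkw
Hunk 3: at line 6 remove [uot] add [nyc,bbssw] -> 11 lines: frucu hynna bdvz jyai llx hbi fsai nyc bbssw onp dkw
Hunk 4: at line 3 remove [jyai,llx,hbi] add [sal,kcuj,jndn] -> 11 lines: frucu hynna bdvz sal kcuj jndn fsai nyc bbssw onp dkw
Hunk 5: at line 1 remove [bdvz,sal,kcuj] add [xaqvl,skla,shmo] -> 11 lines: frucu hynna xaqvl skla shmo jndn fsai nyc bbssw onp dkw
Hunk 6: at line 7 remove [nyc] add [vavne,nwc] -> 12 lines: frucu hynna xaqvl skla shmo jndn fsai vavne nwc bbssw onp dkw
Hunk 7: at line 7 remove [nwc,bbssw] add [aebs,vozwh] -> 12 lines: frucu hynna xaqvl skla shmo jndn fsai vavne aebs vozwh onp dkw
Final line 2: hynna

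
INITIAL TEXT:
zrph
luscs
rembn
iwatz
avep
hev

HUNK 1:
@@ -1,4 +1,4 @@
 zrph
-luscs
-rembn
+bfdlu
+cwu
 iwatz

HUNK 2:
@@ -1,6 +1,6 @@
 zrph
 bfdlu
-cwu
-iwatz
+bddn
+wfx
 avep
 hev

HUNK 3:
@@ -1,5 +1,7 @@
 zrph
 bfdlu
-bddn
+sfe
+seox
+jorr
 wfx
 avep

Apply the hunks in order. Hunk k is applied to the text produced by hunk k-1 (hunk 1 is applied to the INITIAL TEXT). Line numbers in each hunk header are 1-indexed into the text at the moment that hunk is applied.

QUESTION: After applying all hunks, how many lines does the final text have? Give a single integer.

Hunk 1: at line 1 remove [luscs,rembn] add [bfdlu,cwu] -> 6 lines: zrph bfdlu cwu iwatz avep hev
Hunk 2: at line 1 remove [cwu,iwatz] add [bddn,wfx] -> 6 lines: zrph bfdlu bddn wfx avep hev
Hunk 3: at line 1 remove [bddn] add [sfe,seox,jorr] -> 8 lines: zrph bfdlu sfe seox jorr wfx avep hev
Final line count: 8

Answer: 8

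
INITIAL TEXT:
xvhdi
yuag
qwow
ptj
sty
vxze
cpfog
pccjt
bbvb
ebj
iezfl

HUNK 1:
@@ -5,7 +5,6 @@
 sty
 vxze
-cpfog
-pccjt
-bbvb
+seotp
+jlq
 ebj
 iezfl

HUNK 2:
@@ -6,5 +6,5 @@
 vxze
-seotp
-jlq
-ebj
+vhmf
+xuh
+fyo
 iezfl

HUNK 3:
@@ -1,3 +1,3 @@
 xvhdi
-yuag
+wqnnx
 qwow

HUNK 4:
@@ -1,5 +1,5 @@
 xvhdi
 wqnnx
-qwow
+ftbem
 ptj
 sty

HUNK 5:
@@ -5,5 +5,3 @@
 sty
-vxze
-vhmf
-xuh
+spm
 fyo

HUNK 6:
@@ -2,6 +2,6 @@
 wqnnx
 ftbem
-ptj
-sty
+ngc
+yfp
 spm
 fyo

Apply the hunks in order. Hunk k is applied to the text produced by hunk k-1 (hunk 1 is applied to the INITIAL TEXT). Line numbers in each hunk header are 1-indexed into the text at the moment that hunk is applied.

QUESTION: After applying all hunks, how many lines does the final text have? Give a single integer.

Answer: 8

Derivation:
Hunk 1: at line 5 remove [cpfog,pccjt,bbvb] add [seotp,jlq] -> 10 lines: xvhdi yuag qwow ptj sty vxze seotp jlq ebj iezfl
Hunk 2: at line 6 remove [seotp,jlq,ebj] add [vhmf,xuh,fyo] -> 10 lines: xvhdi yuag qwow ptj sty vxze vhmf xuh fyo iezfl
Hunk 3: at line 1 remove [yuag] add [wqnnx] -> 10 lines: xvhdi wqnnx qwow ptj sty vxze vhmf xuh fyo iezfl
Hunk 4: at line 1 remove [qwow] add [ftbem] -> 10 lines: xvhdi wqnnx ftbem ptj sty vxze vhmf xuh fyo iezfl
Hunk 5: at line 5 remove [vxze,vhmf,xuh] add [spm] -> 8 lines: xvhdi wqnnx ftbem ptj sty spm fyo iezfl
Hunk 6: at line 2 remove [ptj,sty] add [ngc,yfp] -> 8 lines: xvhdi wqnnx ftbem ngc yfp spm fyo iezfl
Final line count: 8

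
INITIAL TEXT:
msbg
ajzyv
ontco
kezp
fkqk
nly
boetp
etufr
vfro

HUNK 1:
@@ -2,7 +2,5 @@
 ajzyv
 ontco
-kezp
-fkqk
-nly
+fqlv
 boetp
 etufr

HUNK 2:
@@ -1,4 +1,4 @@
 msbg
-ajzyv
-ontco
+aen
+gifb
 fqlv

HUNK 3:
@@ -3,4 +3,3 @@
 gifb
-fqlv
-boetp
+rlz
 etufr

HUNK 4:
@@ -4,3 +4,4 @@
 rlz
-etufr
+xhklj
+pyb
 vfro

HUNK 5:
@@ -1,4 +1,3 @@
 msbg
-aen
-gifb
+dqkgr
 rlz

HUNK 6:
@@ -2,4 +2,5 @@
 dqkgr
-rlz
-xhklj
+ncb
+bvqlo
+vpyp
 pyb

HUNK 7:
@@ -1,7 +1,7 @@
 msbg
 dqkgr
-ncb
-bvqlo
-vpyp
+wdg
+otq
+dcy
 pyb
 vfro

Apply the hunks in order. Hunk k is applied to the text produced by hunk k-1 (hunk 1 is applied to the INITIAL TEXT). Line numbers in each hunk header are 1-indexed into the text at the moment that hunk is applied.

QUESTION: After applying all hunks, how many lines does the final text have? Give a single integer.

Hunk 1: at line 2 remove [kezp,fkqk,nly] add [fqlv] -> 7 lines: msbg ajzyv ontco fqlv boetp etufr vfro
Hunk 2: at line 1 remove [ajzyv,ontco] add [aen,gifb] -> 7 lines: msbg aen gifb fqlv boetp etufr vfro
Hunk 3: at line 3 remove [fqlv,boetp] add [rlz] -> 6 lines: msbg aen gifb rlz etufr vfro
Hunk 4: at line 4 remove [etufr] add [xhklj,pyb] -> 7 lines: msbg aen gifb rlz xhklj pyb vfro
Hunk 5: at line 1 remove [aen,gifb] add [dqkgr] -> 6 lines: msbg dqkgr rlz xhklj pyb vfro
Hunk 6: at line 2 remove [rlz,xhklj] add [ncb,bvqlo,vpyp] -> 7 lines: msbg dqkgr ncb bvqlo vpyp pyb vfro
Hunk 7: at line 1 remove [ncb,bvqlo,vpyp] add [wdg,otq,dcy] -> 7 lines: msbg dqkgr wdg otq dcy pyb vfro
Final line count: 7

Answer: 7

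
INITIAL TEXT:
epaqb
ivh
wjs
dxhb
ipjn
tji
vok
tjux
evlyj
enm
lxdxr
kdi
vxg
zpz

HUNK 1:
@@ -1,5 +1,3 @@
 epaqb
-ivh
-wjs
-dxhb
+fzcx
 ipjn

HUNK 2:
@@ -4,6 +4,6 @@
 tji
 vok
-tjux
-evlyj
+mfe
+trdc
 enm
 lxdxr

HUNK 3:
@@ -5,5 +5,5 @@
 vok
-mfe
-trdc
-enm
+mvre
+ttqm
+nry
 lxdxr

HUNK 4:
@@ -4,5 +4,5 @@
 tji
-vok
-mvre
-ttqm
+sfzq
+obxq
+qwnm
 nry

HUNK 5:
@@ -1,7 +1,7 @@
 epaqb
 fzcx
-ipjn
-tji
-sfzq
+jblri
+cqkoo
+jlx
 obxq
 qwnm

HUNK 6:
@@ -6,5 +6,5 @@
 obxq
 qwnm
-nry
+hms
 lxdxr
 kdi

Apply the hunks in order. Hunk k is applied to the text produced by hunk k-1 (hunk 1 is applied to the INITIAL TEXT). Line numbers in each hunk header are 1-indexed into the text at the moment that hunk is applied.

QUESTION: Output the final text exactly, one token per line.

Answer: epaqb
fzcx
jblri
cqkoo
jlx
obxq
qwnm
hms
lxdxr
kdi
vxg
zpz

Derivation:
Hunk 1: at line 1 remove [ivh,wjs,dxhb] add [fzcx] -> 12 lines: epaqb fzcx ipjn tji vok tjux evlyj enm lxdxr kdi vxg zpz
Hunk 2: at line 4 remove [tjux,evlyj] add [mfe,trdc] -> 12 lines: epaqb fzcx ipjn tji vok mfe trdc enm lxdxr kdi vxg zpz
Hunk 3: at line 5 remove [mfe,trdc,enm] add [mvre,ttqm,nry] -> 12 lines: epaqb fzcx ipjn tji vok mvre ttqm nry lxdxr kdi vxg zpz
Hunk 4: at line 4 remove [vok,mvre,ttqm] add [sfzq,obxq,qwnm] -> 12 lines: epaqb fzcx ipjn tji sfzq obxq qwnm nry lxdxr kdi vxg zpz
Hunk 5: at line 1 remove [ipjn,tji,sfzq] add [jblri,cqkoo,jlx] -> 12 lines: epaqb fzcx jblri cqkoo jlx obxq qwnm nry lxdxr kdi vxg zpz
Hunk 6: at line 6 remove [nry] add [hms] -> 12 lines: epaqb fzcx jblri cqkoo jlx obxq qwnm hms lxdxr kdi vxg zpz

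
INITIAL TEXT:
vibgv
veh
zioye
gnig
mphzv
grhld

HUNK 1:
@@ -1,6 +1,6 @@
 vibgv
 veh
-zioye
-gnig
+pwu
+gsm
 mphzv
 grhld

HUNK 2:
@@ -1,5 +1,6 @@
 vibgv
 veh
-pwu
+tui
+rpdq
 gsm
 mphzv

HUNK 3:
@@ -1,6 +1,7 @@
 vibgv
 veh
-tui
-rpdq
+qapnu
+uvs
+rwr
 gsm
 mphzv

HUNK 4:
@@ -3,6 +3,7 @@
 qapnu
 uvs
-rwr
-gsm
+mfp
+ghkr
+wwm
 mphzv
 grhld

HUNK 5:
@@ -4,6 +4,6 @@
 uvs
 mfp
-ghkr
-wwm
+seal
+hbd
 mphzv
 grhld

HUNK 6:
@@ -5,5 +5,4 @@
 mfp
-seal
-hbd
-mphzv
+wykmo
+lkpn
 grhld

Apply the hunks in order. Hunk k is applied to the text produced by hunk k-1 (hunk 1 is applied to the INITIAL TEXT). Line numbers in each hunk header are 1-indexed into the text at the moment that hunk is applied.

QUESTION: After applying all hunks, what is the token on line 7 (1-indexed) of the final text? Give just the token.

Answer: lkpn

Derivation:
Hunk 1: at line 1 remove [zioye,gnig] add [pwu,gsm] -> 6 lines: vibgv veh pwu gsm mphzv grhld
Hunk 2: at line 1 remove [pwu] add [tui,rpdq] -> 7 lines: vibgv veh tui rpdq gsm mphzv grhld
Hunk 3: at line 1 remove [tui,rpdq] add [qapnu,uvs,rwr] -> 8 lines: vibgv veh qapnu uvs rwr gsm mphzv grhld
Hunk 4: at line 3 remove [rwr,gsm] add [mfp,ghkr,wwm] -> 9 lines: vibgv veh qapnu uvs mfp ghkr wwm mphzv grhld
Hunk 5: at line 4 remove [ghkr,wwm] add [seal,hbd] -> 9 lines: vibgv veh qapnu uvs mfp seal hbd mphzv grhld
Hunk 6: at line 5 remove [seal,hbd,mphzv] add [wykmo,lkpn] -> 8 lines: vibgv veh qapnu uvs mfp wykmo lkpn grhld
Final line 7: lkpn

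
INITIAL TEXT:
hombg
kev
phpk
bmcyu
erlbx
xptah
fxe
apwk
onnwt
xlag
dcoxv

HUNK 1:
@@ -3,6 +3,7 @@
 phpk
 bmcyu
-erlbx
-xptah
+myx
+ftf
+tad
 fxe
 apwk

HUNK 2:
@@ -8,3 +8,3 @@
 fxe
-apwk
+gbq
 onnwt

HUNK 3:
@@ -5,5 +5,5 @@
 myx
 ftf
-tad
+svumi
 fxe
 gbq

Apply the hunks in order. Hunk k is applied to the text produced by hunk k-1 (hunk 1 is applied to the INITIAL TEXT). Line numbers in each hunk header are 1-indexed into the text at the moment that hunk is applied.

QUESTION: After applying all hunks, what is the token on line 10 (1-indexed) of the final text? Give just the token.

Hunk 1: at line 3 remove [erlbx,xptah] add [myx,ftf,tad] -> 12 lines: hombg kev phpk bmcyu myx ftf tad fxe apwk onnwt xlag dcoxv
Hunk 2: at line 8 remove [apwk] add [gbq] -> 12 lines: hombg kev phpk bmcyu myx ftf tad fxe gbq onnwt xlag dcoxv
Hunk 3: at line 5 remove [tad] add [svumi] -> 12 lines: hombg kev phpk bmcyu myx ftf svumi fxe gbq onnwt xlag dcoxv
Final line 10: onnwt

Answer: onnwt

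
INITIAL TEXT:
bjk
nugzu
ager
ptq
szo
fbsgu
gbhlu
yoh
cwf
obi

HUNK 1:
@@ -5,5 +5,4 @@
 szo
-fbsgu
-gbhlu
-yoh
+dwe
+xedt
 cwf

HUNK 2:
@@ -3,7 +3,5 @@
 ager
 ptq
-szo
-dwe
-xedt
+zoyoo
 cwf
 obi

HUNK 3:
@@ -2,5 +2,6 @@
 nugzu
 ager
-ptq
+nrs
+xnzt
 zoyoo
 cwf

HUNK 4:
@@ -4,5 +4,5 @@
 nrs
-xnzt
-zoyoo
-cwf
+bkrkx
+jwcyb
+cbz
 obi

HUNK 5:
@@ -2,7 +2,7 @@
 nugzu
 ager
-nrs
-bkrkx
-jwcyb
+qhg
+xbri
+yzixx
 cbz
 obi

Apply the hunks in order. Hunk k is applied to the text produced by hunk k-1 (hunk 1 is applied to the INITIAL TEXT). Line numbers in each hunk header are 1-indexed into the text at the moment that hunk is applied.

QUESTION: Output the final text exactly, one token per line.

Answer: bjk
nugzu
ager
qhg
xbri
yzixx
cbz
obi

Derivation:
Hunk 1: at line 5 remove [fbsgu,gbhlu,yoh] add [dwe,xedt] -> 9 lines: bjk nugzu ager ptq szo dwe xedt cwf obi
Hunk 2: at line 3 remove [szo,dwe,xedt] add [zoyoo] -> 7 lines: bjk nugzu ager ptq zoyoo cwf obi
Hunk 3: at line 2 remove [ptq] add [nrs,xnzt] -> 8 lines: bjk nugzu ager nrs xnzt zoyoo cwf obi
Hunk 4: at line 4 remove [xnzt,zoyoo,cwf] add [bkrkx,jwcyb,cbz] -> 8 lines: bjk nugzu ager nrs bkrkx jwcyb cbz obi
Hunk 5: at line 2 remove [nrs,bkrkx,jwcyb] add [qhg,xbri,yzixx] -> 8 lines: bjk nugzu ager qhg xbri yzixx cbz obi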